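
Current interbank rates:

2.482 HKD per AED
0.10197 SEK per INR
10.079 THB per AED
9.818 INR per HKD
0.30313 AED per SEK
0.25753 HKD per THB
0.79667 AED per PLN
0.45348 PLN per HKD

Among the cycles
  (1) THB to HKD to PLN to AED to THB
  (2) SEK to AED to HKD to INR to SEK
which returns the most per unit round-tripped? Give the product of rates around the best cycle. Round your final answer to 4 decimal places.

(1) 0.25753 × 0.45348 × 0.79667 × 10.079 = 0.93774
(2) 0.30313 × 2.482 × 9.818 × 0.10197 = 0.75323
Highest is cycle (1) at 0.9377 (≤1, no arbitrage).

0.9377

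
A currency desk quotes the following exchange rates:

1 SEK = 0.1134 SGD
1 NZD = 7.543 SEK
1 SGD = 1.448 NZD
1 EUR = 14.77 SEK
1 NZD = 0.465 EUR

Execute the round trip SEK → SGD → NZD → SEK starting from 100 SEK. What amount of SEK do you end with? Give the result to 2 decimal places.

123.86

100 SEK × 0.1134 = 11.34 SGD
11.34 SGD × 1.448 = 16.42032 NZD
16.42032 NZD × 7.543 = 123.85847376 SEK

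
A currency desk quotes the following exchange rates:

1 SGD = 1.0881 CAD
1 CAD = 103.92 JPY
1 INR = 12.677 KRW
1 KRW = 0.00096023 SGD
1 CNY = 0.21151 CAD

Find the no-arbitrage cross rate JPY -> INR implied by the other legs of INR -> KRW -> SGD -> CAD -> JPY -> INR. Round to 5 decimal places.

0.72651

Known legs of the cycle: 12.677 × 0.00096023 × 1.0881 × 103.92 = 1.37644768274641992
For no arbitrage the full-cycle product must be 1, so the missing rate is 1 / 1.37644768274641992 ≈ 0.7265078.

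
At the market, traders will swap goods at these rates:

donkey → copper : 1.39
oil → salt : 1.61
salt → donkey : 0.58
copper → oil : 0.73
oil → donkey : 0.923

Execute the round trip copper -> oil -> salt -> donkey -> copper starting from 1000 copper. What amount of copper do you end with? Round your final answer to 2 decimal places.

1000 copper × 0.73 = 730 oil
730 oil × 1.61 = 1175.3 salt
1175.3 salt × 0.58 = 681.674 donkey
681.674 donkey × 1.39 = 947.52686 copper

947.53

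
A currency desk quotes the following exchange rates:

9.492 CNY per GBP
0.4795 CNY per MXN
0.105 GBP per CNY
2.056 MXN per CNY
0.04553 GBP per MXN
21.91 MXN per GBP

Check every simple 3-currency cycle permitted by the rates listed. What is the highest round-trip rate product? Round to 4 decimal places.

CNY→GBP→MXN→CNY: 0.105 × 21.91 × 0.4795 = 1.10311
CNY→MXN→GBP→CNY: 2.056 × 0.04553 × 9.492 = 0.88854
Maximum is CNY→GBP→MXN→CNY at 1.1031; arbitrage exists.

1.1031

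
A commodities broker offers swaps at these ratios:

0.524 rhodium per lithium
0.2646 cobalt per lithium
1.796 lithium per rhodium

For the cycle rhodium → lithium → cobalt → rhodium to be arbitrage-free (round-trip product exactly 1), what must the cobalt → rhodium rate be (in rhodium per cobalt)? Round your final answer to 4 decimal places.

2.1043

Known legs of the cycle: 1.796 × 0.2646 = 0.4752216
For no arbitrage the full-cycle product must be 1, so the missing rate is 1 / 0.4752216 ≈ 2.104281.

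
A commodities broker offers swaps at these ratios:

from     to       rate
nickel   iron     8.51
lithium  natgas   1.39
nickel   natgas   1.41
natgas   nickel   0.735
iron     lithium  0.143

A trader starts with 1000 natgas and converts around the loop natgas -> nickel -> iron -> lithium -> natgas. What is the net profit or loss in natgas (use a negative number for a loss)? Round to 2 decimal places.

243.28

1000 natgas × 0.735 = 735 nickel
735 nickel × 8.51 = 6254.85 iron
6254.85 iron × 0.143 = 894.44355 lithium
894.44355 lithium × 1.39 = 1243.2765345 natgas
Net change: 1243.2765345 − 1000 = 243.2765345 natgas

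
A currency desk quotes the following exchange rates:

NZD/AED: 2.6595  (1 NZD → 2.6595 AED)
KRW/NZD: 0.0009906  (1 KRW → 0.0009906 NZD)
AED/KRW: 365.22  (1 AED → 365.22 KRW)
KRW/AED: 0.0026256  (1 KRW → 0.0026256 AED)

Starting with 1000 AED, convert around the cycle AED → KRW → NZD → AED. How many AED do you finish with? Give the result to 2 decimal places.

1000 AED × 365.22 = 365220 KRW
365220 KRW × 0.0009906 = 361.786932 NZD
361.786932 NZD × 2.6595 = 962.172345654 AED

962.17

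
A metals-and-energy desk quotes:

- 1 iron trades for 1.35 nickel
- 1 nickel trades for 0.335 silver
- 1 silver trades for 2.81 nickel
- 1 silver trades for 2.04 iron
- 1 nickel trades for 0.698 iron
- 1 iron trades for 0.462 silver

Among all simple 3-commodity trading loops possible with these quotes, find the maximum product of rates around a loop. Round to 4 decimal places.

0.9226

silver→iron→nickel→silver: 2.04 × 1.35 × 0.335 = 0.92259
silver→nickel→iron→silver: 2.81 × 0.698 × 0.462 = 0.90616
Maximum is silver→iron→nickel→silver at 0.9226; no arbitrage — every cycle loses value.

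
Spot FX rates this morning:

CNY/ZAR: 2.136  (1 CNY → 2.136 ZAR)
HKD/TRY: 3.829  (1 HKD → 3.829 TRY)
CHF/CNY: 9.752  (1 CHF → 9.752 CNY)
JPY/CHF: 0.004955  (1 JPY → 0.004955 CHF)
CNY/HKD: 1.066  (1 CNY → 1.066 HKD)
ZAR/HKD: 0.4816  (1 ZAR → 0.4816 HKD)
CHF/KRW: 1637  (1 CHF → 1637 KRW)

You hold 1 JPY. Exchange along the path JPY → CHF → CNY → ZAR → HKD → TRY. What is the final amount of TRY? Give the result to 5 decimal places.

1 JPY × 0.004955 = 0.004955 CHF
0.004955 CHF × 9.752 = 0.04832116 CNY
0.04832116 CNY × 2.136 = 0.10321399776 ZAR
0.10321399776 ZAR × 0.4816 = 0.049707861321216 HKD
0.049707861321216 HKD × 3.829 = 0.190331400998936064 TRY

0.19033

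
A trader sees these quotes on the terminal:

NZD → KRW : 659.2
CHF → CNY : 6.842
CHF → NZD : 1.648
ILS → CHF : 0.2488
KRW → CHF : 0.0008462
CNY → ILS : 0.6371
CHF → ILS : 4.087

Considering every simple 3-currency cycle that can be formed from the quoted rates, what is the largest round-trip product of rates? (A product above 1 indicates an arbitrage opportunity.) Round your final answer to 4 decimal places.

ILS→CHF→CNY→ILS: 0.2488 × 6.842 × 0.6371 = 1.08453
NZD→KRW→CHF→NZD: 659.2 × 0.0008462 × 1.648 = 0.91928
Maximum is ILS→CHF→CNY→ILS at 1.0845; arbitrage exists.

1.0845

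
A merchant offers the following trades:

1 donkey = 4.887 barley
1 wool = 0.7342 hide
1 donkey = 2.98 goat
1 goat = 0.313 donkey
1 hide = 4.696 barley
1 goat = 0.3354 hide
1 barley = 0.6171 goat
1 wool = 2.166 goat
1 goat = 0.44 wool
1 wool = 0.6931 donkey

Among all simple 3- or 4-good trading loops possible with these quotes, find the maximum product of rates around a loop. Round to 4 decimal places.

0.9720

goat→hide→barley→goat: 0.3354 × 4.696 × 0.6171 = 0.97196
donkey→barley→goat→donkey: 4.887 × 0.6171 × 0.313 = 0.94394
wool→hide→barley→goat→wool: 0.7342 × 4.696 × 0.6171 × 0.44 = 0.93616
donkey→barley→goat→wool→donkey: 4.887 × 0.6171 × 0.44 × 0.6931 = 0.91970
donkey→goat→wool→donkey: 2.98 × 0.44 × 0.6931 = 0.90879
Maximum is goat→hide→barley→goat at 0.9720; no arbitrage — every cycle loses value.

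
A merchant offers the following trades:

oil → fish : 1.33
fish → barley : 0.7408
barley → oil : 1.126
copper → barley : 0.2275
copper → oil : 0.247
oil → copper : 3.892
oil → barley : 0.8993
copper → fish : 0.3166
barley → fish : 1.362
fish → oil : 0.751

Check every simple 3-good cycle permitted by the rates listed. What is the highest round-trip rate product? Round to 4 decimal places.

oil→fish→barley→oil: 1.33 × 0.7408 × 1.126 = 1.10941
oil→copper→barley→oil: 3.892 × 0.2275 × 1.126 = 0.99699
oil→copper→fish→oil: 3.892 × 0.3166 × 0.751 = 0.92539
oil→barley→fish→oil: 0.8993 × 1.362 × 0.751 = 0.91986
Maximum is oil→fish→barley→oil at 1.1094; arbitrage exists.

1.1094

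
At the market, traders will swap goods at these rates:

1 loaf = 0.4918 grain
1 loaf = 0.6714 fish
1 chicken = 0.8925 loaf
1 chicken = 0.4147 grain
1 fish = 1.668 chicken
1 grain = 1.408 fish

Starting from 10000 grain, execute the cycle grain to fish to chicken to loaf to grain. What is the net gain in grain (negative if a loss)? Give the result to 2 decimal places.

10000 grain × 1.408 = 14080 fish
14080 fish × 1.668 = 23485.44 chicken
23485.44 chicken × 0.8925 = 20960.7552 loaf
20960.7552 loaf × 0.4918 = 10308.49940736 grain
Net change: 10308.49940736 − 10000 = 308.49940736 grain

308.50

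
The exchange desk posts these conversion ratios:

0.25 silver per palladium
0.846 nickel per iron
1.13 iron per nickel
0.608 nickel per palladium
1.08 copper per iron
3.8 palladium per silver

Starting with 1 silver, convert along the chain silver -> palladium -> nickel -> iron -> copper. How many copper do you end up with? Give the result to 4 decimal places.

2.8196

1 silver × 3.8 = 3.8 palladium
3.8 palladium × 0.608 = 2.3104 nickel
2.3104 nickel × 1.13 = 2.610752 iron
2.610752 iron × 1.08 = 2.81961216 copper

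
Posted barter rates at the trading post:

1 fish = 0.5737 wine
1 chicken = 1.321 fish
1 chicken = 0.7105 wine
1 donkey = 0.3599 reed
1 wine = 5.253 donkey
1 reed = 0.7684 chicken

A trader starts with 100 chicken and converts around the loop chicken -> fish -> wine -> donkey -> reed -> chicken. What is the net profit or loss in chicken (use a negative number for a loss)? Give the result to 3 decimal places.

100 chicken × 1.321 = 132.1 fish
132.1 fish × 0.5737 = 75.78577 wine
75.78577 wine × 5.253 = 398.10264981 donkey
398.10264981 donkey × 0.3599 = 143.277143666619 reed
143.277143666619 reed × 0.7684 = 110.0941571934300396 chicken
Net change: 110.0941571934300396 − 100 = 10.0941571934300396 chicken

10.094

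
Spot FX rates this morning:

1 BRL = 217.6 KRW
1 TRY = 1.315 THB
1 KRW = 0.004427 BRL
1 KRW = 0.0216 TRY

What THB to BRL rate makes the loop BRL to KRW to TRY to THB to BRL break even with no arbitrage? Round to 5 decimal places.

0.16179

Known legs of the cycle: 217.6 × 0.0216 × 1.315 = 6.1807104
For no arbitrage the full-cycle product must be 1, so the missing rate is 1 / 6.1807104 ≈ 0.1617937.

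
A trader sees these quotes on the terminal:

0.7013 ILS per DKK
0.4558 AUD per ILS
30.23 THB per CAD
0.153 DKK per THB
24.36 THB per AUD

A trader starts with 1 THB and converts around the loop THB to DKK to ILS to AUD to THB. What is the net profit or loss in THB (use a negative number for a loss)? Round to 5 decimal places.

1 THB × 0.153 = 0.153 DKK
0.153 DKK × 0.7013 = 0.1072989 ILS
0.1072989 ILS × 0.4558 = 0.04890683862 AUD
0.04890683862 AUD × 24.36 = 1.1913705887832 THB
Net change: 1.1913705887832 − 1 = 0.1913705887832 THB

0.19137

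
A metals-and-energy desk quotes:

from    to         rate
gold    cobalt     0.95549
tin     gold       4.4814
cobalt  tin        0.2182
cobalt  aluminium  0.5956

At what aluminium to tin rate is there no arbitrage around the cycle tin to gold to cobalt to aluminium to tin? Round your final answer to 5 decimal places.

Known legs of the cycle: 4.4814 × 0.95549 × 0.5956 = 2.5503192269016
For no arbitrage the full-cycle product must be 1, so the missing rate is 1 / 2.5503192269016 ≈ 0.3921078.

0.39211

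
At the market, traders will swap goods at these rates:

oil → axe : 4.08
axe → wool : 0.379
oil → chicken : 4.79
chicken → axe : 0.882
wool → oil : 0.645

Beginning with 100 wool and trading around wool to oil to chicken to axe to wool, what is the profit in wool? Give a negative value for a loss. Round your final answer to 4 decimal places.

100 wool × 0.645 = 64.5 oil
64.5 oil × 4.79 = 308.955 chicken
308.955 chicken × 0.882 = 272.49831 axe
272.49831 axe × 0.379 = 103.27685949 wool
Net change: 103.27685949 − 100 = 3.27685949 wool

3.2769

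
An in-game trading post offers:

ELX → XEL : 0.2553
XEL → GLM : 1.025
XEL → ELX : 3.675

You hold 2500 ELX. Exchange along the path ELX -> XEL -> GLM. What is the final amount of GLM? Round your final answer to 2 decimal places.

654.21

2500 ELX × 0.2553 = 638.25 XEL
638.25 XEL × 1.025 = 654.20625 GLM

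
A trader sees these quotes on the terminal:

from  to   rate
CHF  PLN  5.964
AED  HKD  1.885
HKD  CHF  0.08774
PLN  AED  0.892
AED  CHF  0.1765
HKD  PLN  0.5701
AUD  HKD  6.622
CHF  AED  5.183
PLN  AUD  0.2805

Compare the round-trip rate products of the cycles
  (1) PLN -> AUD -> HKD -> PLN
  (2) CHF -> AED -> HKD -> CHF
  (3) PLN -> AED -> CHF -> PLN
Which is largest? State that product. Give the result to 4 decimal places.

1.0589

(1) 0.2805 × 6.622 × 0.5701 = 1.05894
(2) 5.183 × 1.885 × 0.08774 = 0.85722
(3) 0.892 × 0.1765 × 5.964 = 0.93896
Highest is cycle (1) at 1.0589 (>1, arbitrage).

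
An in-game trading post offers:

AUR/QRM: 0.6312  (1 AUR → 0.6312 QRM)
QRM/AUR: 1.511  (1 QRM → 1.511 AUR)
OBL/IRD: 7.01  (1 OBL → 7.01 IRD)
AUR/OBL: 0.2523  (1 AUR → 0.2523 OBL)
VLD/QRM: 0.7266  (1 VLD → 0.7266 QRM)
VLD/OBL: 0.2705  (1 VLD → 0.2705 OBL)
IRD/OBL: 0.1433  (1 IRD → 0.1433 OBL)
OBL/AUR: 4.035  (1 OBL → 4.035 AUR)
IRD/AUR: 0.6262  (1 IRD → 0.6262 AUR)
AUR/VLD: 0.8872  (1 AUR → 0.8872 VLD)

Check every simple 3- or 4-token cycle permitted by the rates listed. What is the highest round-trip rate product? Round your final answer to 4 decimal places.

1.1075

IRD→AUR→OBL→IRD: 0.6262 × 0.2523 × 7.01 = 1.10751
IRD→AUR→VLD→OBL→IRD: 0.6262 × 0.8872 × 0.2705 × 7.01 = 1.05346
QRM→AUR→VLD→QRM: 1.511 × 0.8872 × 0.7266 = 0.97405
AUR→VLD→OBL→AUR: 0.8872 × 0.2705 × 4.035 = 0.96835
Maximum is IRD→AUR→OBL→IRD at 1.1075; arbitrage exists.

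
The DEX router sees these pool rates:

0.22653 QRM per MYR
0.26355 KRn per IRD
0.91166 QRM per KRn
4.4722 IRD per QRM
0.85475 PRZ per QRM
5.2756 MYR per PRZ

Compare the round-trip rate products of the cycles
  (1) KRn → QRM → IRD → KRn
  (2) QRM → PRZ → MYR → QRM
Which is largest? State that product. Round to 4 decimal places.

(1) 0.91166 × 4.4722 × 0.26355 = 1.07453
(2) 0.85475 × 5.2756 × 0.22653 = 1.02150
Highest is cycle (1) at 1.0745 (>1, arbitrage).

1.0745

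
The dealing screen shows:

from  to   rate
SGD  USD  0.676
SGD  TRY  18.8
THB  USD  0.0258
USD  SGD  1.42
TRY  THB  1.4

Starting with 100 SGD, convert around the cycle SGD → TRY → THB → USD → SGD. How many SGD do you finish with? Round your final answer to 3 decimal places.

96.426

100 SGD × 18.8 = 1880 TRY
1880 TRY × 1.4 = 2632 THB
2632 THB × 0.0258 = 67.9056 USD
67.9056 USD × 1.42 = 96.425952 SGD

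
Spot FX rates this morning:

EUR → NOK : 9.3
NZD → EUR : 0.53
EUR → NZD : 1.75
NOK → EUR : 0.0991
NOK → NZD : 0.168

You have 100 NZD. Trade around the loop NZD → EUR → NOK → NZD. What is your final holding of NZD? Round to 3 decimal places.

82.807

100 NZD × 0.53 = 53 EUR
53 EUR × 9.3 = 492.9 NOK
492.9 NOK × 0.168 = 82.8072 NZD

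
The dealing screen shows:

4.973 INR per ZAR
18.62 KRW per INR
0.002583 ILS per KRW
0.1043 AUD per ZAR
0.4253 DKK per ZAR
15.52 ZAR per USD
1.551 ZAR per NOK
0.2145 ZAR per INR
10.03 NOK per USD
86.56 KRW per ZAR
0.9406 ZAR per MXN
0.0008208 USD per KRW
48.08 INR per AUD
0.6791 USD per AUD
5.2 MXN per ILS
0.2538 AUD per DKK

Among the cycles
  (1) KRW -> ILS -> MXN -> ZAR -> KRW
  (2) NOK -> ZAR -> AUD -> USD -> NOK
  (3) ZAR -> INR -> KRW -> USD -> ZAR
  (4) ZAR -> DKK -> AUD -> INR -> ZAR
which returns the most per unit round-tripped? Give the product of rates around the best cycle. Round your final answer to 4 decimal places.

1.1796

(1) 0.002583 × 5.2 × 0.9406 × 86.56 = 1.09358
(2) 1.551 × 0.1043 × 0.6791 × 10.03 = 1.10187
(3) 4.973 × 18.62 × 0.0008208 × 15.52 = 1.17958
(4) 0.4253 × 0.2538 × 48.08 × 0.2145 = 1.11321
Highest is cycle (3) at 1.1796 (>1, arbitrage).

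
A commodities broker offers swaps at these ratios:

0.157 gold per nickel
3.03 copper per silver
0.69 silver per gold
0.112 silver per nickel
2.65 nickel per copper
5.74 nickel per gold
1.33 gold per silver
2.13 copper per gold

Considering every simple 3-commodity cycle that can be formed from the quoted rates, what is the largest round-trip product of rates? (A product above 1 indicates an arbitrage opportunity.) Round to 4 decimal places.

copper→nickel→silver→copper: 2.65 × 0.112 × 3.03 = 0.89930
copper→nickel→gold→copper: 2.65 × 0.157 × 2.13 = 0.88619
gold→nickel→silver→gold: 5.74 × 0.112 × 1.33 = 0.85503
Maximum is copper→nickel→silver→copper at 0.8993; no arbitrage — every cycle loses value.

0.8993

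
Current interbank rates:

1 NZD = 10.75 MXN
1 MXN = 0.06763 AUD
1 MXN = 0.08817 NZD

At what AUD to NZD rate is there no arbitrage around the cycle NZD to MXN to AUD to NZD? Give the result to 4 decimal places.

1.3755

Known legs of the cycle: 10.75 × 0.06763 = 0.7270225
For no arbitrage the full-cycle product must be 1, so the missing rate is 1 / 0.7270225 ≈ 1.375473.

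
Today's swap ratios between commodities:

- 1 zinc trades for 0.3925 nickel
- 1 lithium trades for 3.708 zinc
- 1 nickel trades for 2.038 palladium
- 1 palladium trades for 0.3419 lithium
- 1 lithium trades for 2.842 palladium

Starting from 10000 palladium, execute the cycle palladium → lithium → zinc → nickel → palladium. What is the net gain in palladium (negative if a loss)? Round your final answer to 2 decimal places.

141.04

10000 palladium × 0.3419 = 3419 lithium
3419 lithium × 3.708 = 12677.652 zinc
12677.652 zinc × 0.3925 = 4975.97841 nickel
4975.97841 nickel × 2.038 = 10141.04399958 palladium
Net change: 10141.04399958 − 10000 = 141.04399958 palladium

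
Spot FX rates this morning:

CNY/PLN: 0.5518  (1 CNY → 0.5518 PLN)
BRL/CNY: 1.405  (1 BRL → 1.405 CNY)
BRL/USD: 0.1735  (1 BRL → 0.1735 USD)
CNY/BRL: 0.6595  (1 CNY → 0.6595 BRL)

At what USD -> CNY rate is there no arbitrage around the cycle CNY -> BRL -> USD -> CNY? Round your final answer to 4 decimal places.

8.7395

Known legs of the cycle: 0.6595 × 0.1735 = 0.11442325
For no arbitrage the full-cycle product must be 1, so the missing rate is 1 / 0.11442325 ≈ 8.739483.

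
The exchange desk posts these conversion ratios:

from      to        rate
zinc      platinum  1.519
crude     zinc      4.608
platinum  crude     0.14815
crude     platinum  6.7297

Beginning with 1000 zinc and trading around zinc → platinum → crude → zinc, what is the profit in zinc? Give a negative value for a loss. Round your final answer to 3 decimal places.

1000 zinc × 1.519 = 1519 platinum
1519 platinum × 0.14815 = 225.03985 crude
225.03985 crude × 4.608 = 1036.9836288 zinc
Net change: 1036.9836288 − 1000 = 36.9836288 zinc

36.984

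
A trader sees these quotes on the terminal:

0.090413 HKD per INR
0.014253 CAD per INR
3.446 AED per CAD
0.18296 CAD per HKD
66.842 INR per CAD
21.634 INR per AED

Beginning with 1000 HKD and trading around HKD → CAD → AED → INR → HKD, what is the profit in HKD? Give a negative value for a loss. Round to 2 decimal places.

233.22

1000 HKD × 0.18296 = 182.96 CAD
182.96 CAD × 3.446 = 630.48016 AED
630.48016 AED × 21.634 = 13639.80778144 INR
13639.80778144 INR × 0.090413 = 1233.21594094333472 HKD
Net change: 1233.21594094333472 − 1000 = 233.21594094333472 HKD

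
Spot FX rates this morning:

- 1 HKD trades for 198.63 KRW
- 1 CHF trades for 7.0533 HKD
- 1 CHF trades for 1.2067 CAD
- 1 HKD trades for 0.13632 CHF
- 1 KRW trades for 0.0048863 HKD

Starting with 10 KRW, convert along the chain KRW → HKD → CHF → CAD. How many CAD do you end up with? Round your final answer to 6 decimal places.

0.008038

10 KRW × 0.0048863 = 0.048863 HKD
0.048863 HKD × 0.13632 = 0.00666100416 CHF
0.00666100416 CHF × 1.2067 = 0.008037833719872 CAD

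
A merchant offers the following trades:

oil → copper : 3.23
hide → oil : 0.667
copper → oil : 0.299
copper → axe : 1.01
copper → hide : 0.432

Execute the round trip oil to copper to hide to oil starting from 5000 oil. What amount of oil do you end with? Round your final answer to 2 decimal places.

5000 oil × 3.23 = 16150 copper
16150 copper × 0.432 = 6976.8 hide
6976.8 hide × 0.667 = 4653.5256 oil

4653.53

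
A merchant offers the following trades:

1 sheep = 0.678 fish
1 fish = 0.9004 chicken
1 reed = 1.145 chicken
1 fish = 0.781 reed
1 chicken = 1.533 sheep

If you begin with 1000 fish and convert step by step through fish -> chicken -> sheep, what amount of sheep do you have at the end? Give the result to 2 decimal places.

1380.31

1000 fish × 0.9004 = 900.4 chicken
900.4 chicken × 1.533 = 1380.3132 sheep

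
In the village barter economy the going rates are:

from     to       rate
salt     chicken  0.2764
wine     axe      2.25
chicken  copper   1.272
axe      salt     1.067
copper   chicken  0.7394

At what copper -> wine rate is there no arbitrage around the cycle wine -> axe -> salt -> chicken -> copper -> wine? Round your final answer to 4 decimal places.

Known legs of the cycle: 2.25 × 1.067 × 0.2764 × 1.272 = 0.8440576056
For no arbitrage the full-cycle product must be 1, so the missing rate is 1 / 0.8440576056 ≈ 1.184753.

1.1848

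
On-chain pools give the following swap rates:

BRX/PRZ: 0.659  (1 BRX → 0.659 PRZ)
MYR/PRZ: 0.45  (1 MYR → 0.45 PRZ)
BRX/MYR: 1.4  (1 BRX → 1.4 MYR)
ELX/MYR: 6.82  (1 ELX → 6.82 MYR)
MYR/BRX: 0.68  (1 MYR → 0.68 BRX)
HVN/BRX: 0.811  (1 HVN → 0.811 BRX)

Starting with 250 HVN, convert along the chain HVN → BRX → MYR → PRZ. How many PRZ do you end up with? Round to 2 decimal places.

127.73

250 HVN × 0.811 = 202.75 BRX
202.75 BRX × 1.4 = 283.85 MYR
283.85 MYR × 0.45 = 127.7325 PRZ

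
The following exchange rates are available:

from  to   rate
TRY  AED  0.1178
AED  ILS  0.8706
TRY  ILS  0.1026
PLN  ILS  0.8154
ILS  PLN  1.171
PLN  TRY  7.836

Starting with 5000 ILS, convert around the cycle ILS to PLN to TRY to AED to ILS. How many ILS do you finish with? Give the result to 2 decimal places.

5000 ILS × 1.171 = 5855 PLN
5855 PLN × 7.836 = 45879.78 TRY
45879.78 TRY × 0.1178 = 5404.638084 AED
5404.638084 AED × 0.8706 = 4705.2779159304 ILS

4705.28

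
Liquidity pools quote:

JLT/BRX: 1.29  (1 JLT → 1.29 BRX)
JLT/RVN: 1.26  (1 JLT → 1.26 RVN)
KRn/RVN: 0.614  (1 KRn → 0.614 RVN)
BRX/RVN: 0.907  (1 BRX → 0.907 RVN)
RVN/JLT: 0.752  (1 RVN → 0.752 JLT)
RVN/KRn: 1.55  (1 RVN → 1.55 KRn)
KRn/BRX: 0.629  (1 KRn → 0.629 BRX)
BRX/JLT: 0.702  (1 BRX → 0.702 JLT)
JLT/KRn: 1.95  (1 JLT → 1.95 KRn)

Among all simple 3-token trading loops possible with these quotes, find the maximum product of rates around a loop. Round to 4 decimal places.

0.9004

RVN→JLT→KRn→RVN: 0.752 × 1.95 × 0.614 = 0.90037
RVN→KRn→BRX→RVN: 1.55 × 0.629 × 0.907 = 0.88428
RVN→JLT→BRX→RVN: 0.752 × 1.29 × 0.907 = 0.87986
JLT→KRn→BRX→JLT: 1.95 × 0.629 × 0.702 = 0.86104
Maximum is RVN→JLT→KRn→RVN at 0.9004; no arbitrage — every cycle loses value.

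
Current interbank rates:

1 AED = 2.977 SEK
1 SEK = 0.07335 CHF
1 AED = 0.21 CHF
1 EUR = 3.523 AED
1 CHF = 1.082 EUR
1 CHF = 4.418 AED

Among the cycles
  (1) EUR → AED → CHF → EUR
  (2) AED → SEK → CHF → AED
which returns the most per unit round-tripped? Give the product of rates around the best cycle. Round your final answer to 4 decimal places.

0.9647

(1) 3.523 × 0.21 × 1.082 = 0.80050
(2) 2.977 × 0.07335 × 4.418 = 0.96473
Highest is cycle (2) at 0.9647 (≤1, no arbitrage).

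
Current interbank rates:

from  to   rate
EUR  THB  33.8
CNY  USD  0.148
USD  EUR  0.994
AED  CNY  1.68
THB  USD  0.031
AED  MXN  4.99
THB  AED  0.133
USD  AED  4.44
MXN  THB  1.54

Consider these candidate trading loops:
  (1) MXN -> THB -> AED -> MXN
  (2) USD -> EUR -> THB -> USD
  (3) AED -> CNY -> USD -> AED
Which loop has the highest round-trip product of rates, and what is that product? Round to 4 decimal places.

(1) 1.54 × 0.133 × 4.99 = 1.02205
(2) 0.994 × 33.8 × 0.031 = 1.04151
(3) 1.68 × 0.148 × 4.44 = 1.10396
Highest is cycle (3) at 1.1040 (>1, arbitrage).

1.1040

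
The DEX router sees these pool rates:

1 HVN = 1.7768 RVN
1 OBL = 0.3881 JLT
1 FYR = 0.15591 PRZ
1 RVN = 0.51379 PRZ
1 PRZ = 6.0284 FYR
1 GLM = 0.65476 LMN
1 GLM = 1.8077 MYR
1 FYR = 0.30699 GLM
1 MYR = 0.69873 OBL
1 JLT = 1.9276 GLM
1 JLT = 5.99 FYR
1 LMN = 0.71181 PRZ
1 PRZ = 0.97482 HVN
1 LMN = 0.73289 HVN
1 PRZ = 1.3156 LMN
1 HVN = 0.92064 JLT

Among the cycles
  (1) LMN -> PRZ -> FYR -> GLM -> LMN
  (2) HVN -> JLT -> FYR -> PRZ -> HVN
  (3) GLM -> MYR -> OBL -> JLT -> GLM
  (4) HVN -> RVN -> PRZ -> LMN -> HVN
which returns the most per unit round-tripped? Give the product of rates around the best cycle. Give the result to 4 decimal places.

0.9449

(1) 0.71181 × 6.0284 × 0.30699 × 0.65476 = 0.86253
(2) 0.92064 × 5.99 × 0.15591 × 0.97482 = 0.83814
(3) 1.8077 × 0.69873 × 0.3881 × 1.9276 = 0.94492
(4) 1.7768 × 0.51379 × 1.3156 × 0.73289 = 0.88021
Highest is cycle (3) at 0.9449 (≤1, no arbitrage).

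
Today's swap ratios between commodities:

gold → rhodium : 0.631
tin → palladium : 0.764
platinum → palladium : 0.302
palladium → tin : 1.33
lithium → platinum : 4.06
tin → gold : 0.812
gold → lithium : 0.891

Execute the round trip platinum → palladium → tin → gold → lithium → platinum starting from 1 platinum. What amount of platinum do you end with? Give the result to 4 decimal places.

1 platinum × 0.302 = 0.302 palladium
0.302 palladium × 1.33 = 0.40166 tin
0.40166 tin × 0.812 = 0.32614792 gold
0.32614792 gold × 0.891 = 0.29059779672 lithium
0.29059779672 lithium × 4.06 = 1.1798270546832 platinum

1.1798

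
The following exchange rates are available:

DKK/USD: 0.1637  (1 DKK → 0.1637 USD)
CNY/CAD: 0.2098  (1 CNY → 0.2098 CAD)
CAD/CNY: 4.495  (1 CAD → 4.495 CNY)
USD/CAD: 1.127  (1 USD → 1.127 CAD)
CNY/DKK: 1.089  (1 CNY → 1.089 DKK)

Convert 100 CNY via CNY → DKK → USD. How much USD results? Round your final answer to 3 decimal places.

17.827

100 CNY × 1.089 = 108.9 DKK
108.9 DKK × 0.1637 = 17.82693 USD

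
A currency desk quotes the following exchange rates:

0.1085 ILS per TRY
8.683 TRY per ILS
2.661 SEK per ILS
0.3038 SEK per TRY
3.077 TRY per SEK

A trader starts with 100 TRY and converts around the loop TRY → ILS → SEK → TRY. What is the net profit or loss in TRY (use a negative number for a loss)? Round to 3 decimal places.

-11.161

100 TRY × 0.1085 = 10.85 ILS
10.85 ILS × 2.661 = 28.87185 SEK
28.87185 SEK × 3.077 = 88.83868245 TRY
Net change: 88.83868245 − 100 = -11.16131755 TRY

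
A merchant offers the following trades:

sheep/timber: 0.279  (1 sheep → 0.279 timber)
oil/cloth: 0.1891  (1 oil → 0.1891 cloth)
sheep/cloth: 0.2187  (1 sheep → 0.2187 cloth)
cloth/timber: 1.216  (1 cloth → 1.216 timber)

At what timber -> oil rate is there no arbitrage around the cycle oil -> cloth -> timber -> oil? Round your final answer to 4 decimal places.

4.3489

Known legs of the cycle: 0.1891 × 1.216 = 0.2299456
For no arbitrage the full-cycle product must be 1, so the missing rate is 1 / 0.2299456 ≈ 4.348855.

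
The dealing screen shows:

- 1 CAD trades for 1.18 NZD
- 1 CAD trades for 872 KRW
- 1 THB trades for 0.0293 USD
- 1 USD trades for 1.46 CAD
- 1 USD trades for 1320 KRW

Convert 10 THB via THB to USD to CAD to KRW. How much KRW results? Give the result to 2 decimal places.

10 THB × 0.0293 = 0.293 USD
0.293 USD × 1.46 = 0.42778 CAD
0.42778 CAD × 872 = 373.02416 KRW

373.02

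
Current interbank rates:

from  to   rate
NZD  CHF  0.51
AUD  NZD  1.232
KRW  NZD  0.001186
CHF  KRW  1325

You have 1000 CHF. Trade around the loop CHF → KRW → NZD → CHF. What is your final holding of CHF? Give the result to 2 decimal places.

1000 CHF × 1325 = 1325000 KRW
1325000 KRW × 0.001186 = 1571.45 NZD
1571.45 NZD × 0.51 = 801.4395 CHF

801.44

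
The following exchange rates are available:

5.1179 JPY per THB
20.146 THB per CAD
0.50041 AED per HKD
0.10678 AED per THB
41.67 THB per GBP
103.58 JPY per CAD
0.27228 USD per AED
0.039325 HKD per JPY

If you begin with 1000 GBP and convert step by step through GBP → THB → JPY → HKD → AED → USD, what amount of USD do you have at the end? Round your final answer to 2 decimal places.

1142.68

1000 GBP × 41.67 = 41670 THB
41670 THB × 5.1179 = 213262.893 JPY
213262.893 JPY × 0.039325 = 8386.563267225 HKD
8386.563267225 HKD × 0.50041 = 4196.72012455206225 AED
4196.72012455206225 AED × 0.27228 = 1142.68295551303550943 USD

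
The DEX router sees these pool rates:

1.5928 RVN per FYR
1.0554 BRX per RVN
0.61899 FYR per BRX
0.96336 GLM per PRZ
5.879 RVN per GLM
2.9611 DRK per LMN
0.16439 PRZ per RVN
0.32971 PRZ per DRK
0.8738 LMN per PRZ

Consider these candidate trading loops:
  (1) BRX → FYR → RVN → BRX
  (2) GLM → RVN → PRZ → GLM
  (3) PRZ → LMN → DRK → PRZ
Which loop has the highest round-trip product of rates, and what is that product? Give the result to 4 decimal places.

(1) 0.61899 × 1.5928 × 1.0554 = 1.04055
(2) 5.879 × 0.16439 × 0.96336 = 0.93104
(3) 0.8738 × 2.9611 × 0.32971 = 0.85309
Highest is cycle (1) at 1.0405 (>1, arbitrage).

1.0405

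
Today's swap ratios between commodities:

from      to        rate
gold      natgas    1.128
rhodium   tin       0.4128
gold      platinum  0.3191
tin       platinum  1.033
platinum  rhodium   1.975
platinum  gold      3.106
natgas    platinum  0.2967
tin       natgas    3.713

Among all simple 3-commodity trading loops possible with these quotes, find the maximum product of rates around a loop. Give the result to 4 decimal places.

natgas→platinum→gold→natgas: 0.2967 × 3.106 × 1.128 = 1.03951
rhodium→tin→platinum→rhodium: 0.4128 × 1.033 × 1.975 = 0.84218
Maximum is natgas→platinum→gold→natgas at 1.0395; arbitrage exists.

1.0395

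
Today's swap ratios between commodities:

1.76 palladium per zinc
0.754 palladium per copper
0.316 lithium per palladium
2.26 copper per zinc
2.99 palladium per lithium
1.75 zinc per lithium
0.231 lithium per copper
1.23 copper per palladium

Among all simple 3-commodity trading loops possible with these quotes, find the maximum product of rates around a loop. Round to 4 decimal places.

0.9733

lithium→zinc→palladium→lithium: 1.75 × 1.76 × 0.316 = 0.97328
lithium→zinc→copper→lithium: 1.75 × 2.26 × 0.231 = 0.91361
lithium→palladium→copper→lithium: 2.99 × 1.23 × 0.231 = 0.84955
Maximum is lithium→zinc→palladium→lithium at 0.9733; no arbitrage — every cycle loses value.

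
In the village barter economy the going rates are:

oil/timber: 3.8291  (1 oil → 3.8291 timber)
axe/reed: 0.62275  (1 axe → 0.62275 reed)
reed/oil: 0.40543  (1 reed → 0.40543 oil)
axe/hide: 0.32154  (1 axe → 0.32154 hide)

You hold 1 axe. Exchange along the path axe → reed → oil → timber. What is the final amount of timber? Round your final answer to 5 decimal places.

0.96678

1 axe × 0.62275 = 0.62275 reed
0.62275 reed × 0.40543 = 0.2524815325 oil
0.2524815325 oil × 3.8291 = 0.96677703609575 timber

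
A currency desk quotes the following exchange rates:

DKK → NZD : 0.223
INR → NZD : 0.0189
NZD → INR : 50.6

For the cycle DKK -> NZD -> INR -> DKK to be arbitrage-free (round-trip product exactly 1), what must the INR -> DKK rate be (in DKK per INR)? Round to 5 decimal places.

Known legs of the cycle: 0.223 × 50.6 = 11.2838
For no arbitrage the full-cycle product must be 1, so the missing rate is 1 / 11.2838 ≈ 0.0886226.

0.08862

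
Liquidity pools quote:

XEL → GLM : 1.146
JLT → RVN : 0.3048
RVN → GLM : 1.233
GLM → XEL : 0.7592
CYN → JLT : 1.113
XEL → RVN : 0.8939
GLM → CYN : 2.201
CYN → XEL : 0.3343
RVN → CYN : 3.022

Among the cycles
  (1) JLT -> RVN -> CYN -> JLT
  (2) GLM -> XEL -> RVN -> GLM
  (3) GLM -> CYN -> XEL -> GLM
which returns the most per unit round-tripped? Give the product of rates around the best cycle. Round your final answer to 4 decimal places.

(1) 0.3048 × 3.022 × 1.113 = 1.02519
(2) 0.7592 × 0.8939 × 1.233 = 0.83677
(3) 2.201 × 0.3343 × 1.146 = 0.84322
Highest is cycle (1) at 1.0252 (>1, arbitrage).

1.0252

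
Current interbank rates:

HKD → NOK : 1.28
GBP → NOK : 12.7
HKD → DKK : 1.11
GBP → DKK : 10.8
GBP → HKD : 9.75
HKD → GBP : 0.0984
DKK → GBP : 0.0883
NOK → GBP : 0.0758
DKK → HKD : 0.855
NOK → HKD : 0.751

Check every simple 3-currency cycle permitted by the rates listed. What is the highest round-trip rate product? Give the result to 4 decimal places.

HKD→DKK→GBP→HKD: 1.11 × 0.0883 × 9.75 = 0.95563
HKD→NOK→GBP→HKD: 1.28 × 0.0758 × 9.75 = 0.94598
HKD→GBP→NOK→HKD: 0.0984 × 12.7 × 0.751 = 0.93851
HKD→GBP→DKK→HKD: 0.0984 × 10.8 × 0.855 = 0.90863
Maximum is HKD→DKK→GBP→HKD at 0.9556; no arbitrage — every cycle loses value.

0.9556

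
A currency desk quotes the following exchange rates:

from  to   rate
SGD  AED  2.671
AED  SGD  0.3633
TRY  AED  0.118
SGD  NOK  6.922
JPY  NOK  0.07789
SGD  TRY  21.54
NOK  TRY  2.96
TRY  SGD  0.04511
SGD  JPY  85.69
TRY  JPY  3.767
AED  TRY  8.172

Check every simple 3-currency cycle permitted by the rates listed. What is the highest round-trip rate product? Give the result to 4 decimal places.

AED→TRY→SGD→AED: 8.172 × 0.04511 × 2.671 = 0.98463
NOK→TRY→SGD→NOK: 2.96 × 0.04511 × 6.922 = 0.92426
AED→SGD→TRY→AED: 0.3633 × 21.54 × 0.118 = 0.92341
NOK→TRY→JPY→NOK: 2.96 × 3.767 × 0.07789 = 0.86850
Maximum is AED→TRY→SGD→AED at 0.9846; no arbitrage — every cycle loses value.

0.9846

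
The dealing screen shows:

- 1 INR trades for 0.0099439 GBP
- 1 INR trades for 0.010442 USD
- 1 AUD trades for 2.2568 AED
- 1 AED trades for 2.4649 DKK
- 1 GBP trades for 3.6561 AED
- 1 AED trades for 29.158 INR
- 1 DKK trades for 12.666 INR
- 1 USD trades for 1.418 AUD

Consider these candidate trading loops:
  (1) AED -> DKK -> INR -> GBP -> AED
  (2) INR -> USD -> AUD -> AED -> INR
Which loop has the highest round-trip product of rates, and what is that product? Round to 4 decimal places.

1.1350

(1) 2.4649 × 12.666 × 0.0099439 × 3.6561 = 1.13505
(2) 0.010442 × 1.418 × 2.2568 × 29.158 = 0.97434
Highest is cycle (1) at 1.1350 (>1, arbitrage).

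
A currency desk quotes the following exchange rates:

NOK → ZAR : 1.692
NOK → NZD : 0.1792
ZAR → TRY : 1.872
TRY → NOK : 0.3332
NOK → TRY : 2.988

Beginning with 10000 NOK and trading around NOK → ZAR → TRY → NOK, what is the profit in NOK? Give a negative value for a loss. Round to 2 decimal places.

10000 NOK × 1.692 = 16920 ZAR
16920 ZAR × 1.872 = 31674.24 TRY
31674.24 TRY × 0.3332 = 10553.856768 NOK
Net change: 10553.856768 − 10000 = 553.856768 NOK

553.86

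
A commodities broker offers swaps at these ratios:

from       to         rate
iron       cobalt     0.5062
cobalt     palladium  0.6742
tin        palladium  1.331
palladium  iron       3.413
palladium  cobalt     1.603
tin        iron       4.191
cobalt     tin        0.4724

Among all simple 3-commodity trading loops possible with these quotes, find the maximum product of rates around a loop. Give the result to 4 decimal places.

1.1648

iron→cobalt→palladium→iron: 0.5062 × 0.6742 × 3.413 = 1.16479
tin→palladium→cobalt→tin: 1.331 × 1.603 × 0.4724 = 1.00791
tin→iron→cobalt→tin: 4.191 × 0.5062 × 0.4724 = 1.00219
Maximum is iron→cobalt→palladium→iron at 1.1648; arbitrage exists.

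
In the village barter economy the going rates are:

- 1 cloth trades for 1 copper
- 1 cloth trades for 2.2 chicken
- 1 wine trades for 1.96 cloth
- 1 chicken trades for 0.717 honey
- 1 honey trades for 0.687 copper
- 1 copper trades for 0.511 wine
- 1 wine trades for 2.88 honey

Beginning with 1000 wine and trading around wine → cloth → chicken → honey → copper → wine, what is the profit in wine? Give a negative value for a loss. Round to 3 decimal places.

1000 wine × 1.96 = 1960 cloth
1960 cloth × 2.2 = 4312 chicken
4312 chicken × 0.717 = 3091.704 honey
3091.704 honey × 0.687 = 2124.000648 copper
2124.000648 copper × 0.511 = 1085.364331128 wine
Net change: 1085.364331128 − 1000 = 85.364331128 wine

85.364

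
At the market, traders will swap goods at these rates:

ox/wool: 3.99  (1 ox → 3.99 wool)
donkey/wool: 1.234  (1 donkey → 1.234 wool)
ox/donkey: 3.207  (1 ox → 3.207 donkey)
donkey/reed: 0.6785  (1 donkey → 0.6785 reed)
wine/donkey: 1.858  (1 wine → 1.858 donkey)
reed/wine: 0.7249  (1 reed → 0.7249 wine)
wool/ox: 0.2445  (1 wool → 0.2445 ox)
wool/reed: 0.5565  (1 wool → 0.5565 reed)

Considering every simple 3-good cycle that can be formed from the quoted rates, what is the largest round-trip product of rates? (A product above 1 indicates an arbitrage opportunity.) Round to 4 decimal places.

0.9676

wool→ox→donkey→wool: 0.2445 × 3.207 × 1.234 = 0.96759
wine→donkey→reed→wine: 1.858 × 0.6785 × 0.7249 = 0.91385
Maximum is wool→ox→donkey→wool at 0.9676; no arbitrage — every cycle loses value.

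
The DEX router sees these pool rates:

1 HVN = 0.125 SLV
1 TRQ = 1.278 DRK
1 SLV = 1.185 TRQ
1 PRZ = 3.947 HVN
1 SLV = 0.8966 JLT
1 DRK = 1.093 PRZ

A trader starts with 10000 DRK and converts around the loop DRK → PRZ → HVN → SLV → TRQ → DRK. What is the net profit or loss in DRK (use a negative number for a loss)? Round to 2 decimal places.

10000 DRK × 1.093 = 10930 PRZ
10930 PRZ × 3.947 = 43140.71 HVN
43140.71 HVN × 0.125 = 5392.58875 SLV
5392.58875 SLV × 1.185 = 6390.21766875 TRQ
6390.21766875 TRQ × 1.278 = 8166.6981806625 DRK
Net change: 8166.6981806625 − 10000 = -1833.3018193375 DRK

-1833.30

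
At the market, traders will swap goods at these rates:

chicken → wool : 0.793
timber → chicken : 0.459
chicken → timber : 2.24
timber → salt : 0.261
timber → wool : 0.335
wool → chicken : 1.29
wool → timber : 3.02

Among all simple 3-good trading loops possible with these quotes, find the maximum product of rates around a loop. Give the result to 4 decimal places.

1.0992

wool→timber→chicken→wool: 3.02 × 0.459 × 0.793 = 1.09924
wool→chicken→timber→wool: 1.29 × 2.24 × 0.335 = 0.96802
Maximum is wool→timber→chicken→wool at 1.0992; arbitrage exists.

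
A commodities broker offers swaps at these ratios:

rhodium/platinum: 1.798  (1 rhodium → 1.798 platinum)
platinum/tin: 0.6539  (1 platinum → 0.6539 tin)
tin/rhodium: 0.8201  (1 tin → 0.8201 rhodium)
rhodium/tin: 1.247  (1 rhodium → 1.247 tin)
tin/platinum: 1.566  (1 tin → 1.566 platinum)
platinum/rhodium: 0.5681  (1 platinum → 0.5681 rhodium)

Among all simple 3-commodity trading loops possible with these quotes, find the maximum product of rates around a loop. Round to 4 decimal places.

tin→platinum→rhodium→tin: 1.566 × 0.5681 × 1.247 = 1.10939
tin→rhodium→platinum→tin: 0.8201 × 1.798 × 0.6539 = 0.96420
Maximum is tin→platinum→rhodium→tin at 1.1094; arbitrage exists.

1.1094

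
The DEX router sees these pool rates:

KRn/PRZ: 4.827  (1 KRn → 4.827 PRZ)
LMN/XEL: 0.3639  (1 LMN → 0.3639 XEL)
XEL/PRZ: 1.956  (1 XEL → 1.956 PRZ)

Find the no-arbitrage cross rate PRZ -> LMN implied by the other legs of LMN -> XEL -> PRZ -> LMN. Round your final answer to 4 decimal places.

Known legs of the cycle: 0.3639 × 1.956 = 0.7117884
For no arbitrage the full-cycle product must be 1, so the missing rate is 1 / 0.7117884 ≈ 1.404912.

1.4049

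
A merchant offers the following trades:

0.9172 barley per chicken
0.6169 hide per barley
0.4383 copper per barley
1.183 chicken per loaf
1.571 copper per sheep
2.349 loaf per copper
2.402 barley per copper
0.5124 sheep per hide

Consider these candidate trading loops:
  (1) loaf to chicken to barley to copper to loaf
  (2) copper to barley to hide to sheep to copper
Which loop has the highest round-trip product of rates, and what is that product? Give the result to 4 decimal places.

(1) 1.183 × 0.9172 × 0.4383 × 2.349 = 1.11713
(2) 2.402 × 0.6169 × 0.5124 × 1.571 = 1.19281
Highest is cycle (2) at 1.1928 (>1, arbitrage).

1.1928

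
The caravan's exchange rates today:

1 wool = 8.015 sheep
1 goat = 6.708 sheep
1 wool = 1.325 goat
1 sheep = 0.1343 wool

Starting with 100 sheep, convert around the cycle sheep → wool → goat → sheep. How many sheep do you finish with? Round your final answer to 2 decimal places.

100 sheep × 0.1343 = 13.43 wool
13.43 wool × 1.325 = 17.79475 goat
17.79475 goat × 6.708 = 119.367183 sheep

119.37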